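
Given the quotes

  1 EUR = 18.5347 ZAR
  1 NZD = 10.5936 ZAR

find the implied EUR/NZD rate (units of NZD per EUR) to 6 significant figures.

EUR/NZD = 1.74961

1 EUR × 18.5347 = 18.5347 ZAR
18.5347 ZAR ÷ 10.5936 = 1.74961 NZD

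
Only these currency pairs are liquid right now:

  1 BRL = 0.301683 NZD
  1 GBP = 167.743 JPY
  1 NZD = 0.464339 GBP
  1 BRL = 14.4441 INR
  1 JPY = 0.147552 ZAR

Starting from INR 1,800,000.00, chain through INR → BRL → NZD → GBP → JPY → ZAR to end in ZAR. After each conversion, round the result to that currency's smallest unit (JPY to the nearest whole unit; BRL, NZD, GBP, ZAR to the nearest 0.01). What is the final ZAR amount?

INR 1,800,000.00 ÷ 14.4441 = BRL 124,618.36
BRL 124,618.36 × 0.301683 = NZD 37,595.24
NZD 37,595.24 × 0.464339 = GBP 17,456.94
GBP 17,456.94 × 167.743 = JPY 2,928,279
JPY 2,928,279 × 0.147552 = ZAR 432,073.42

ZAR 432,073.42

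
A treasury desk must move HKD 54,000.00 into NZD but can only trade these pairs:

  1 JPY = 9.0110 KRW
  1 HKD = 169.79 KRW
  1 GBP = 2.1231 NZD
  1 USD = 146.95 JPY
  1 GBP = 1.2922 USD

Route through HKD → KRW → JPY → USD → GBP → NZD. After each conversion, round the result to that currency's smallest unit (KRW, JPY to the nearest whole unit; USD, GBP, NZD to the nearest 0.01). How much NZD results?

NZD 11,376.38

HKD 54,000.00 × 169.79 = KRW 9,168,660
KRW 9,168,660 ÷ 9.0110 = JPY 1,017,496
JPY 1,017,496 ÷ 146.95 = USD 6,924.10
USD 6,924.10 ÷ 1.2922 = GBP 5,358.38
GBP 5,358.38 × 2.1231 = NZD 11,376.38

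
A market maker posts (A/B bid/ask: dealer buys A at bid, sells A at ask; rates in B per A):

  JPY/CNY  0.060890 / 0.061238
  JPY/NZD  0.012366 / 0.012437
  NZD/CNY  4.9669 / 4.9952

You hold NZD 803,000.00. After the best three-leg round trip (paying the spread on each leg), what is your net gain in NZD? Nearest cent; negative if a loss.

Best loop NZD → CNY → JPY → NZD:
NZD 803,000.00 × 4.9669 (sell NZD at bid) = CNY 3,988,420.70
CNY 3,988,420.70 ÷ 0.061238 (buy JPY at ask) = JPY 65,129,833
JPY 65,129,833 × 0.012366 (sell JPY at bid) = NZD 805,395.51

Net profit: NZD 2,395.51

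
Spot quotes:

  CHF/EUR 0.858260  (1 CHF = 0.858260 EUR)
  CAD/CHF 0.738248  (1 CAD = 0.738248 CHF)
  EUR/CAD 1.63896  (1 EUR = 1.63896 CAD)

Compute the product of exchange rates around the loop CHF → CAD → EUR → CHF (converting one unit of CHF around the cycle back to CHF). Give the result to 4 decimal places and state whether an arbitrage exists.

Around CHF → CAD → EUR → CHF: 1 ÷ 0.738248 ÷ 1.63896 ÷ 0.858260 = 0.962965
Product < 1; profitable direction is CHF → EUR → CAD → CHF.

0.9630 (arbitrage exists)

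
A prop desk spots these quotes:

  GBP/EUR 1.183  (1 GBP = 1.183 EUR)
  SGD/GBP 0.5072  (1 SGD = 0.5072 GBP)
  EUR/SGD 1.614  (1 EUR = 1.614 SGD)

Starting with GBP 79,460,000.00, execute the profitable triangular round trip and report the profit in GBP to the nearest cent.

Profitable loop is GBP → SGD → EUR → GBP:
GBP 79,460,000.00 ÷ 0.5072 = SGD 156,664,037.85
SGD 156,664,037.85 ÷ 1.614 = EUR 97,065,698.79
EUR 97,065,698.79 ÷ 1.183 = GBP 82,050,463.90
Profit = GBP 82,050,463.90 − GBP 79,460,000.00

Profit: GBP 2,590,463.90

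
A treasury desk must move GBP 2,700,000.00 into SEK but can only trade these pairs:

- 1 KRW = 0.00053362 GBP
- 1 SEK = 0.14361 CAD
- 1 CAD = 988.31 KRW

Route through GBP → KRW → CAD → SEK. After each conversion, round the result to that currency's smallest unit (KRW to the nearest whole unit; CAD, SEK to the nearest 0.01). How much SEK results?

GBP 2,700,000.00 ÷ 0.00053362 = KRW 5,059,780,368
KRW 5,059,780,368 ÷ 988.31 = CAD 5,119,628.83
CAD 5,119,628.83 ÷ 0.14361 = SEK 35,649,528.79

SEK 35,649,528.79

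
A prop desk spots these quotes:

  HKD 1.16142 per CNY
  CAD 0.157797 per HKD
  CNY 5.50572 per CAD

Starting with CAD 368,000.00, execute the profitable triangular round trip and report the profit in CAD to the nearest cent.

Profit: CAD 3,321.40

Profitable loop is CAD → CNY → HKD → CAD:
CAD 368,000.00 × 5.50572 = CNY 2,026,104.96
CNY 2,026,104.96 × 1.16142 = HKD 2,353,158.82
HKD 2,353,158.82 × 0.157797 = CAD 371,321.40
Profit = CAD 371,321.40 − CAD 368,000.00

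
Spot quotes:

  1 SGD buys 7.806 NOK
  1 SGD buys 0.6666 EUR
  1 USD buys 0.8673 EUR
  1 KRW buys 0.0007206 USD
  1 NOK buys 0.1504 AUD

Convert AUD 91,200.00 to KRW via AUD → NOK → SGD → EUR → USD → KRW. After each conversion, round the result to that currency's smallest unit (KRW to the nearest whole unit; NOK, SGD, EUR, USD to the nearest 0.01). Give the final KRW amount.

AUD 91,200.00 ÷ 0.1504 = NOK 606,382.98
NOK 606,382.98 ÷ 7.806 = SGD 77,681.65
SGD 77,681.65 × 0.6666 = EUR 51,782.59
EUR 51,782.59 ÷ 0.8673 = USD 59,705.51
USD 59,705.51 ÷ 0.0007206 = KRW 82,855,273

KRW 82,855,273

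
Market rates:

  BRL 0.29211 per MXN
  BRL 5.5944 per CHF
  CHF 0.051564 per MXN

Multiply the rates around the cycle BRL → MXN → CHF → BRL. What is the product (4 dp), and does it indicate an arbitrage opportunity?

0.9875 (arbitrage exists)

Around BRL → MXN → CHF → BRL: 1 ÷ 0.29211 × 0.051564 × 5.5944 = 0.987538
Product < 1; profitable direction is BRL → CHF → MXN → BRL.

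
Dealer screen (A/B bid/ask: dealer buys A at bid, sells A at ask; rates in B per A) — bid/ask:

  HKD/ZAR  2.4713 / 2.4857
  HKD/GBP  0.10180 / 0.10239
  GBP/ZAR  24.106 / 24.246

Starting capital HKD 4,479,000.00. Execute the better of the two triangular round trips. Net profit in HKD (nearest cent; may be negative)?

Net result: HKD -20,293.47 (no profitable arbitrage after spreads)

Best loop HKD → ZAR → GBP → HKD:
HKD 4,479,000.00 × 2.4713 (sell HKD at bid) = ZAR 11,068,952.70
ZAR 11,068,952.70 ÷ 24.246 (buy GBP at ask) = GBP 456,526.96
GBP 456,526.96 ÷ 0.10239 (buy HKD at ask) = HKD 4,458,706.53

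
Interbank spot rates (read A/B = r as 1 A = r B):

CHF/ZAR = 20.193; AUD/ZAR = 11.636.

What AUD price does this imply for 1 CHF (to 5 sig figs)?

1 CHF × 20.193 = 20.193 ZAR
20.193 ZAR ÷ 11.636 = 1.73539 AUD

CHF/AUD = 1.7354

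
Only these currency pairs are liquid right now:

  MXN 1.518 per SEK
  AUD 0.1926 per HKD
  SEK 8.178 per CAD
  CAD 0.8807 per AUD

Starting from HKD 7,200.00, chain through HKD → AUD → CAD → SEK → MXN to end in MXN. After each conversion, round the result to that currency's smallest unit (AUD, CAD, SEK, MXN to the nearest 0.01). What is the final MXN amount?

MXN 15,161.22

HKD 7,200.00 × 0.1926 = AUD 1,386.72
AUD 1,386.72 × 0.8807 = CAD 1,221.28
CAD 1,221.28 × 8.178 = SEK 9,987.63
SEK 9,987.63 × 1.518 = MXN 15,161.22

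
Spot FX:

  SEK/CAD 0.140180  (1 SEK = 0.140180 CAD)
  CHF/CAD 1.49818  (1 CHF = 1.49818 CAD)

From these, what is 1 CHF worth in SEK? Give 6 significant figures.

1 CHF × 1.49818 = 1.49818 CAD
1.49818 CAD ÷ 0.140180 = 10.6875 SEK

CHF/SEK = 10.6875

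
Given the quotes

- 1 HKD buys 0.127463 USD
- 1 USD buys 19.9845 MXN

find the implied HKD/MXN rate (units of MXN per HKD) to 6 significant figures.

1 HKD × 0.127463 = 0.127463 USD
0.127463 USD × 19.9845 = 2.54728 MXN

HKD/MXN = 2.54728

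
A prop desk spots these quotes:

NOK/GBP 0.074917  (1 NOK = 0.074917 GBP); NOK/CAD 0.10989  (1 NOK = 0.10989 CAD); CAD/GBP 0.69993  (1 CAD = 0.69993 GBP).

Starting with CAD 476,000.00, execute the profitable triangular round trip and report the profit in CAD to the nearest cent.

Profitable loop is CAD → GBP → NOK → CAD:
CAD 476,000.00 × 0.69993 = GBP 333,166.68
GBP 333,166.68 ÷ 0.074917 = NOK 4,447,143.91
NOK 4,447,143.91 × 0.10989 = CAD 488,696.64
Profit = CAD 488,696.64 − CAD 476,000.00

Profit: CAD 12,696.64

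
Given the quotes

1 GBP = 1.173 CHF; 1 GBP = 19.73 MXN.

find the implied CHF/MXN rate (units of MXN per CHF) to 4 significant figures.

CHF/MXN = 16.82

1 CHF ÷ 1.173 = 0.852515 GBP
0.852515 GBP × 19.73 = 16.8201 MXN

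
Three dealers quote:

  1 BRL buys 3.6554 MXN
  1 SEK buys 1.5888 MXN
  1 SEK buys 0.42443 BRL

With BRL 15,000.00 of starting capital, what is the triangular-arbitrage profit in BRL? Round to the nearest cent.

Profit: BRL 361.00

Profitable loop is BRL → SEK → MXN → BRL:
BRL 15,000.00 ÷ 0.42443 = SEK 35,341.52
SEK 35,341.52 × 1.5888 = MXN 56,150.60
MXN 56,150.60 ÷ 3.6554 = BRL 15,361.00
Profit = BRL 15,361.00 − BRL 15,000.00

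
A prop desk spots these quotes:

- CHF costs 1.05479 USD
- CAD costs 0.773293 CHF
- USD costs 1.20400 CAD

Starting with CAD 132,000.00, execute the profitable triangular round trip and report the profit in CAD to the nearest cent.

Profit: CAD 2,411.79

Profitable loop is CAD → USD → CHF → CAD:
CAD 132,000.00 ÷ 1.20400 = USD 109,634.55
USD 109,634.55 ÷ 1.05479 = CHF 103,939.70
CHF 103,939.70 ÷ 0.773293 = CAD 134,411.79
Profit = CAD 134,411.79 − CAD 132,000.00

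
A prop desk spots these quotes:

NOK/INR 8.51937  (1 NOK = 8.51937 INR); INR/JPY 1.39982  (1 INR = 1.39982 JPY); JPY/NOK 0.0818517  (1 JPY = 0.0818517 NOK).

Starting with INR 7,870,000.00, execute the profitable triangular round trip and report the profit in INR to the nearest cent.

Profit: INR 192,455.94

Profitable loop is INR → NOK → JPY → INR:
INR 7,870,000.00 ÷ 8.51937 = NOK 923,777.23
NOK 923,777.23 ÷ 0.0818517 = JPY 11,285,987
JPY 11,285,987 ÷ 1.39982 = INR 8,062,455.94
Profit = INR 8,062,455.94 − INR 7,870,000.00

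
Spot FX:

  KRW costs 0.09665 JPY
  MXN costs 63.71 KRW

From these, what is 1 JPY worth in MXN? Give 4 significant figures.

JPY/MXN = 0.1624

1 JPY ÷ 0.09665 = 10.3466 KRW
10.3466 KRW ÷ 63.71 = 0.162402 MXN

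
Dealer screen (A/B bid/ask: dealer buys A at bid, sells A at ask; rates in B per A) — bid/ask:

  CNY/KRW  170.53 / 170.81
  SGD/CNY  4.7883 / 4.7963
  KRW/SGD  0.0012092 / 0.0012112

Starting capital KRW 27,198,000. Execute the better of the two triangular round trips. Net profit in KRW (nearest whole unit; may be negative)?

Net profit: KRW 211,523

Best loop KRW → CNY → SGD → KRW:
KRW 27,198,000 ÷ 170.81 (buy CNY at ask) = CNY 159,229.55
CNY 159,229.55 ÷ 4.7963 (buy SGD at ask) = SGD 33,198.41
SGD 33,198.41 ÷ 0.0012112 (buy KRW at ask) = KRW 27,409,523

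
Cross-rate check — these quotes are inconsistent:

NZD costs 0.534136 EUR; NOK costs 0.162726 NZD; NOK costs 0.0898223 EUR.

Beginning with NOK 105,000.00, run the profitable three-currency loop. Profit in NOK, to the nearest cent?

Profitable loop is NOK → EUR → NZD → NOK:
NOK 105,000.00 × 0.0898223 = EUR 9,431.34
EUR 9,431.34 ÷ 0.534136 = NZD 17,657.19
NZD 17,657.19 ÷ 0.162726 = NOK 108,508.73
Profit = NOK 108,508.73 − NOK 105,000.00

Profit: NOK 3,508.73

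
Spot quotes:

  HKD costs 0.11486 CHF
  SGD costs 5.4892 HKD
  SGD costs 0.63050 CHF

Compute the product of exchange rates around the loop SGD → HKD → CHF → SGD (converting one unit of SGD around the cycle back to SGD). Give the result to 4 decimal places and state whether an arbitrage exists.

Around SGD → HKD → CHF → SGD: 1 × 5.4892 × 0.11486 ÷ 0.63050 = 0.999983
Product ≈ 1 (deviation 0.002%, within rounding noise).

1.0000 (no arbitrage)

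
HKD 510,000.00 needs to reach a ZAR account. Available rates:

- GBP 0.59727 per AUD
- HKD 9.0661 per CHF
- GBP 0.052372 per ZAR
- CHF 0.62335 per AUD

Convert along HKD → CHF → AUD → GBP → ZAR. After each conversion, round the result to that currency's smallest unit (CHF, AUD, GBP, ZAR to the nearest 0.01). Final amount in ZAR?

ZAR 1,029,175.13

HKD 510,000.00 ÷ 9.0661 = CHF 56,253.52
CHF 56,253.52 ÷ 0.62335 = AUD 90,243.88
AUD 90,243.88 × 0.59727 = GBP 53,899.96
GBP 53,899.96 ÷ 0.052372 = ZAR 1,029,175.13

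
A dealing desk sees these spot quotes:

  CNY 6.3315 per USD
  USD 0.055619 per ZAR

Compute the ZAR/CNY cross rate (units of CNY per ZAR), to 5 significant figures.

ZAR/CNY = 0.35215

1 ZAR × 0.055619 = 0.055619 USD
0.055619 USD × 6.3315 = 0.352152 CNY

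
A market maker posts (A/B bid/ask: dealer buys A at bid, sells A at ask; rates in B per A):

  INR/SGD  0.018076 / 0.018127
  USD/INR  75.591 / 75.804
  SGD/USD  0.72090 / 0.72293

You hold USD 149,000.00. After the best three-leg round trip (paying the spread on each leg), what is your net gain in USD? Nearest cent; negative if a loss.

Best loop USD → SGD → INR → USD:
USD 149,000.00 ÷ 0.72293 (buy SGD at ask) = SGD 206,105.71
SGD 206,105.71 ÷ 0.018127 (buy INR at ask) = INR 11,370,094.82
INR 11,370,094.82 ÷ 75.804 (buy USD at ask) = USD 149,993.34

Net profit: USD 993.34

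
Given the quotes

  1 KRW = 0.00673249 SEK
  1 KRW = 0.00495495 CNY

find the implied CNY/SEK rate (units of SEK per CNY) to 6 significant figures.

1 CNY ÷ 0.00495495 = 201.818 KRW
201.818 KRW × 0.00673249 = 1.35874 SEK

CNY/SEK = 1.35874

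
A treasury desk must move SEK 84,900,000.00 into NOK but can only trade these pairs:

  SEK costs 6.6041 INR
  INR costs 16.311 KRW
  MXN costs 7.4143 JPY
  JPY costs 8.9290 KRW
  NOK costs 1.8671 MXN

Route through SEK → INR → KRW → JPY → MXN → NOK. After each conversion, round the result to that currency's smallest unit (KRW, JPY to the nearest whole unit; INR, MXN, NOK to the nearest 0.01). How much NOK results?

SEK 84,900,000.00 × 6.6041 = INR 560,688,090.00
INR 560,688,090.00 × 16.311 = KRW 9,145,383,436
KRW 9,145,383,436 ÷ 8.9290 = JPY 1,024,233,782
JPY 1,024,233,782 ÷ 7.4143 = MXN 138,143,018.49
MXN 138,143,018.49 ÷ 1.8671 = NOK 73,988,012.69

NOK 73,988,012.69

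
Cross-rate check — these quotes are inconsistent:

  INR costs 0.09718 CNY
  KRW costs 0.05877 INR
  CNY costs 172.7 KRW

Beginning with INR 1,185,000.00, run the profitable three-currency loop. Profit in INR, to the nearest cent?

Profitable loop is INR → KRW → CNY → INR:
INR 1,185,000.00 ÷ 0.05877 = KRW 20,163,349
KRW 20,163,349 ÷ 172.7 = CNY 116,753.61
CNY 116,753.61 ÷ 0.09718 = INR 1,201,416.04
Profit = INR 1,201,416.04 − INR 1,185,000.00

Profit: INR 16,416.04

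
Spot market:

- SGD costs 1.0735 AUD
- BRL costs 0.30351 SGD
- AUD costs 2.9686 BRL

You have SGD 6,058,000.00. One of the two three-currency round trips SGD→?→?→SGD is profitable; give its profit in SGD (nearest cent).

Profit: SGD 205,290.17

Profitable loop is SGD → BRL → AUD → SGD:
SGD 6,058,000.00 ÷ 0.30351 = BRL 19,959,803.63
BRL 19,959,803.63 ÷ 2.9686 = AUD 6,723,642.00
AUD 6,723,642.00 ÷ 1.0735 = SGD 6,263,290.17
Profit = SGD 6,263,290.17 − SGD 6,058,000.00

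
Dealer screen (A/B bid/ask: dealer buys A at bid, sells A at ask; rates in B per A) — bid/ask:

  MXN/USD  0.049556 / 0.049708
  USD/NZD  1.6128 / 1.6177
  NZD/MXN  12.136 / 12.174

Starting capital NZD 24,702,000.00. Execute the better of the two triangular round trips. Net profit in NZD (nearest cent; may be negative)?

Best loop NZD → USD → MXN → NZD:
NZD 24,702,000.00 ÷ 1.6177 (buy USD at ask) = USD 15,269,827.53
USD 15,269,827.53 ÷ 0.049708 (buy MXN at ask) = MXN 307,190,543.43
MXN 307,190,543.43 ÷ 12.174 (buy NZD at ask) = NZD 25,233,328.69

Net profit: NZD 531,328.69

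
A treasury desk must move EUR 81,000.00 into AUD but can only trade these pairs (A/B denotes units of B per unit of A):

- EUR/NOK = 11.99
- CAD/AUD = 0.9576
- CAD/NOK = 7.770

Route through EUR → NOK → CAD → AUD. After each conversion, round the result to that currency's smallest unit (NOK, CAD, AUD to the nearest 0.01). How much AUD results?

EUR 81,000.00 × 11.99 = NOK 971,190.00
NOK 971,190.00 ÷ 7.770 = CAD 124,992.28
CAD 124,992.28 × 0.9576 = AUD 119,692.61

AUD 119,692.61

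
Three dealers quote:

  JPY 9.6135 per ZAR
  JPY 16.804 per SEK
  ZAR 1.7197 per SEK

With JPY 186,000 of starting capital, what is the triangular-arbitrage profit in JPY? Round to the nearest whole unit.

Profitable loop is JPY → ZAR → SEK → JPY:
JPY 186,000 ÷ 9.6135 = ZAR 19,347.79
ZAR 19,347.79 ÷ 1.7197 = SEK 11,250.68
SEK 11,250.68 × 16.804 = JPY 189,056
Profit = JPY 189,056 − JPY 186,000

Profit: JPY 3,056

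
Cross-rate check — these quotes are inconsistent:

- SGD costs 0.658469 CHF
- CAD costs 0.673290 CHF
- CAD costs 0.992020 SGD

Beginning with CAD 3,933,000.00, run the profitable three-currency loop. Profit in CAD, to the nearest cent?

Profitable loop is CAD → CHF → SGD → CAD:
CAD 3,933,000.00 × 0.673290 = CHF 2,648,049.57
CHF 2,648,049.57 ÷ 0.658469 = SGD 4,021,525.04
SGD 4,021,525.04 ÷ 0.992020 = CAD 4,053,874.96
Profit = CAD 4,053,874.96 − CAD 3,933,000.00

Profit: CAD 120,874.96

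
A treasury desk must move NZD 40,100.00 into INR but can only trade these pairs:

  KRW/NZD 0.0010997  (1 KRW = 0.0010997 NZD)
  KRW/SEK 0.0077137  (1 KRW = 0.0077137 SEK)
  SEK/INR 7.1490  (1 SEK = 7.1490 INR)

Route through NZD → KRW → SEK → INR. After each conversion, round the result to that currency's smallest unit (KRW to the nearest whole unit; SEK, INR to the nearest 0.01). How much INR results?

NZD 40,100.00 ÷ 0.0010997 = KRW 36,464,490
KRW 36,464,490 × 0.0077137 = SEK 281,276.14
SEK 281,276.14 × 7.1490 = INR 2,010,843.12

INR 2,010,843.12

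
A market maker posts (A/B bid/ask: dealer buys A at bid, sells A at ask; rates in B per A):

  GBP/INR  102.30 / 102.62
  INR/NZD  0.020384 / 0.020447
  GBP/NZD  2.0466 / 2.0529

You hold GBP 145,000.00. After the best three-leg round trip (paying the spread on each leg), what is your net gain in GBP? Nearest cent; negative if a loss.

Net profit: GBP 2,287.28

Best loop GBP → INR → NZD → GBP:
GBP 145,000.00 × 102.30 (sell GBP at bid) = INR 14,833,500.00
INR 14,833,500.00 × 0.020384 (sell INR at bid) = NZD 302,366.06
NZD 302,366.06 ÷ 2.0529 (buy GBP at ask) = GBP 147,287.28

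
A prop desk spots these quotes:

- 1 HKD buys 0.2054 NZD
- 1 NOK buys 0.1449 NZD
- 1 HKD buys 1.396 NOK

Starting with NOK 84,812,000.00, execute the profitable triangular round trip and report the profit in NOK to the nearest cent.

Profitable loop is NOK → HKD → NZD → NOK:
NOK 84,812,000.00 ÷ 1.396 = HKD 60,753,581.66
HKD 60,753,581.66 × 0.2054 = NZD 12,478,785.67
NZD 12,478,785.67 ÷ 0.1449 = NOK 86,119,983.94
Profit = NOK 86,119,983.94 − NOK 84,812,000.00

Profit: NOK 1,307,983.94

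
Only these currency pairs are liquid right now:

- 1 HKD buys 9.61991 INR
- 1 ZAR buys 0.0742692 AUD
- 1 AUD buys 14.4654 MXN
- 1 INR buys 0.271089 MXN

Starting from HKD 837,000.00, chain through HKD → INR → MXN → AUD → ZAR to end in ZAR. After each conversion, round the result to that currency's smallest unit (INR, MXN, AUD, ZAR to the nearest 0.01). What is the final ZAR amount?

ZAR 2,031,744.92

HKD 837,000.00 × 9.61991 = INR 8,051,864.67
INR 8,051,864.67 × 0.271089 = MXN 2,182,771.94
MXN 2,182,771.94 ÷ 14.4654 = AUD 150,896.07
AUD 150,896.07 ÷ 0.0742692 = ZAR 2,031,744.92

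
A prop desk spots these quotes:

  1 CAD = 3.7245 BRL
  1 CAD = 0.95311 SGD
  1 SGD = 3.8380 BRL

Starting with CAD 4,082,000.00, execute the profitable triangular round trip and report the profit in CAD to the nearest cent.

Profit: CAD 74,166.93

Profitable loop is CAD → BRL → SGD → CAD:
CAD 4,082,000.00 × 3.7245 = BRL 15,203,409.00
BRL 15,203,409.00 ÷ 3.8380 = SGD 3,961,284.26
SGD 3,961,284.26 ÷ 0.95311 = CAD 4,156,166.93
Profit = CAD 4,156,166.93 − CAD 4,082,000.00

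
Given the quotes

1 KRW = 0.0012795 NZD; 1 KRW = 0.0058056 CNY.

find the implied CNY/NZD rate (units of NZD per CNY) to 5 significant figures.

CNY/NZD = 0.22039

1 CNY ÷ 0.0058056 = 172.247 KRW
172.247 KRW × 0.0012795 = 0.220391 NZD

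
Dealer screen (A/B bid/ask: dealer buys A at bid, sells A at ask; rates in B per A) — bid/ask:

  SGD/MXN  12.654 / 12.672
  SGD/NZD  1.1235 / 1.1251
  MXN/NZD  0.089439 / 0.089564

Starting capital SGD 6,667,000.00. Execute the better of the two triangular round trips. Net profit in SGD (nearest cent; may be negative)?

Net profit: SGD 39,471.69

Best loop SGD → MXN → NZD → SGD:
SGD 6,667,000.00 × 12.654 (sell SGD at bid) = MXN 84,364,218.00
MXN 84,364,218.00 × 0.089439 (sell MXN at bid) = NZD 7,545,451.29
NZD 7,545,451.29 ÷ 1.1251 (buy SGD at ask) = SGD 6,706,471.69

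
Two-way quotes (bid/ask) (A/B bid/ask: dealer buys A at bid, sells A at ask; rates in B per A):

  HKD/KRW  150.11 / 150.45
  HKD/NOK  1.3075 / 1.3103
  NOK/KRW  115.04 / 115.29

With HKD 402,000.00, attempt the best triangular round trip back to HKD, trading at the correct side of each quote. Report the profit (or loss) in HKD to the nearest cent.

Net result: HKD -94.05 (no profitable arbitrage after spreads)

Best loop HKD → NOK → KRW → HKD:
HKD 402,000.00 × 1.3075 (sell HKD at bid) = NOK 525,615.00
NOK 525,615.00 × 115.04 (sell NOK at bid) = KRW 60,466,750
KRW 60,466,750 ÷ 150.45 (buy HKD at ask) = HKD 401,905.95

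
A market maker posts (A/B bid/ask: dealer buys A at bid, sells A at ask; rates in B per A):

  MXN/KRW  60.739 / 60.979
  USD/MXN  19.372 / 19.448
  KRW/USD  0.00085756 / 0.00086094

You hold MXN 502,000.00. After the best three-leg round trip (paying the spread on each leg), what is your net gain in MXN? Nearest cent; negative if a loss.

Net profit: MXN 4,536.02

Best loop MXN → KRW → USD → MXN:
MXN 502,000.00 × 60.739 (sell MXN at bid) = KRW 30,490,978
KRW 30,490,978 × 0.00085756 (sell KRW at bid) = USD 26,147.84
USD 26,147.84 × 19.372 (sell USD at bid) = MXN 506,536.02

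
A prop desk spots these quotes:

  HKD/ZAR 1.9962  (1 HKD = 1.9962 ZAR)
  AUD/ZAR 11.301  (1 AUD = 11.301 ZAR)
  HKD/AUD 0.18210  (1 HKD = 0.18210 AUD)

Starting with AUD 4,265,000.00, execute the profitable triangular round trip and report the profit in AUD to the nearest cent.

Profitable loop is AUD → ZAR → HKD → AUD:
AUD 4,265,000.00 × 11.301 = ZAR 48,198,765.00
ZAR 48,198,765.00 ÷ 1.9962 = HKD 24,145,258.49
HKD 24,145,258.49 × 0.18210 = AUD 4,396,851.57
Profit = AUD 4,396,851.57 − AUD 4,265,000.00

Profit: AUD 131,851.57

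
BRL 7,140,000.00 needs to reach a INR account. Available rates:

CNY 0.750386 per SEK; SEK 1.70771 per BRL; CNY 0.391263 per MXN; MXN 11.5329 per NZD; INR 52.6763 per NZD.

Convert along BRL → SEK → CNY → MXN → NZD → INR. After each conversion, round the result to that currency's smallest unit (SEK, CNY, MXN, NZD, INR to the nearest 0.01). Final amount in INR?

INR 106,808,302.18

BRL 7,140,000.00 × 1.70771 = SEK 12,193,049.40
SEK 12,193,049.40 × 0.750386 = CNY 9,149,493.57
CNY 9,149,493.57 ÷ 0.391263 = MXN 23,384,510.09
MXN 23,384,510.09 ÷ 11.5329 = NZD 2,027,634.86
NZD 2,027,634.86 × 52.6763 = INR 106,808,302.18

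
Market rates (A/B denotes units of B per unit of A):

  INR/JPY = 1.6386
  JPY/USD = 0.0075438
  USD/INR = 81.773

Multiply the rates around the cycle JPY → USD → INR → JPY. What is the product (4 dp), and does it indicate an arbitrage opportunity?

Around JPY → USD → INR → JPY: 1 × 0.0075438 × 81.773 × 1.6386 = 1.010818
Product > 1; profitable direction is JPY → USD → INR → JPY.

1.0108 (arbitrage exists)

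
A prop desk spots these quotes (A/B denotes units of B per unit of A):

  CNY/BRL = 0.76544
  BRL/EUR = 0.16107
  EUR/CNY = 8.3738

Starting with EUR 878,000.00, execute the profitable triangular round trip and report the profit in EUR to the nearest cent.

Profit: EUR 28,448.04

Profitable loop is EUR → CNY → BRL → EUR:
EUR 878,000.00 × 8.3738 = CNY 7,352,196.40
CNY 7,352,196.40 × 0.76544 = BRL 5,627,665.21
BRL 5,627,665.21 × 0.16107 = EUR 906,448.04
Profit = EUR 906,448.04 − EUR 878,000.00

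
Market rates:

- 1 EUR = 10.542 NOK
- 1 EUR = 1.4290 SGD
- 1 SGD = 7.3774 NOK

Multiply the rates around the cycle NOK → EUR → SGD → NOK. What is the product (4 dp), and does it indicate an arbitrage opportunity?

Around NOK → EUR → SGD → NOK: 1 ÷ 10.542 × 1.4290 × 7.3774 = 1.000029
Product ≈ 1 (deviation 0.003%, within rounding noise).

1.0000 (no arbitrage)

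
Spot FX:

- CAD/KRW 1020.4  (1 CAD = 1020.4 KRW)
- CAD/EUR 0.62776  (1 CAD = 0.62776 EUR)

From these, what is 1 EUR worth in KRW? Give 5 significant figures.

EUR/KRW = 1625.5

1 EUR ÷ 0.62776 = 1.59297 CAD
1.59297 CAD × 1020.4 = 1625.46 KRW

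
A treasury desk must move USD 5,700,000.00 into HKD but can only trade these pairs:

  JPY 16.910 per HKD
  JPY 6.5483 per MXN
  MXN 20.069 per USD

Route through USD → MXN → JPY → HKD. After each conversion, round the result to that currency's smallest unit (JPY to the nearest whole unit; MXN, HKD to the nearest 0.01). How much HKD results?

HKD 44,298,145.83

USD 5,700,000.00 × 20.069 = MXN 114,393,300.00
MXN 114,393,300.00 × 6.5483 = JPY 749,081,646
JPY 749,081,646 ÷ 16.910 = HKD 44,298,145.83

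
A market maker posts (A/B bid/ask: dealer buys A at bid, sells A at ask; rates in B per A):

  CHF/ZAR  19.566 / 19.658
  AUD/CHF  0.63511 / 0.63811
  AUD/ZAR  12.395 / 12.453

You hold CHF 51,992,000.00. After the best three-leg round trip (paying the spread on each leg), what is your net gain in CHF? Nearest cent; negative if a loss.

Net result: CHF -110,379.10 (no profitable arbitrage after spreads)

Best loop CHF → ZAR → AUD → CHF:
CHF 51,992,000.00 × 19.566 (sell CHF at bid) = ZAR 1,017,275,472.00
ZAR 1,017,275,472.00 ÷ 12.453 (buy AUD at ask) = AUD 81,689,189.11
AUD 81,689,189.11 × 0.63511 (sell AUD at bid) = CHF 51,881,620.90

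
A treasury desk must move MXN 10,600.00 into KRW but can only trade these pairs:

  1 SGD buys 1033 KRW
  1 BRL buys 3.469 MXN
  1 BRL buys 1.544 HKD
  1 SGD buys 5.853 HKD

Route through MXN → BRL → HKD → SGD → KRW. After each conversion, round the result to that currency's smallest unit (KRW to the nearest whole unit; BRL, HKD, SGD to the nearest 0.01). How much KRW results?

MXN 10,600.00 ÷ 3.469 = BRL 3,055.64
BRL 3,055.64 × 1.544 = HKD 4,717.91
HKD 4,717.91 ÷ 5.853 = SGD 806.07
SGD 806.07 × 1033 = KRW 832,670

KRW 832,670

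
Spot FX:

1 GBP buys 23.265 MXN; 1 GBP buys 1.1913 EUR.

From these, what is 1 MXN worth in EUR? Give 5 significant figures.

1 MXN ÷ 23.265 = 0.042983 GBP
0.042983 GBP × 1.1913 = 0.0512057 EUR

MXN/EUR = 0.051206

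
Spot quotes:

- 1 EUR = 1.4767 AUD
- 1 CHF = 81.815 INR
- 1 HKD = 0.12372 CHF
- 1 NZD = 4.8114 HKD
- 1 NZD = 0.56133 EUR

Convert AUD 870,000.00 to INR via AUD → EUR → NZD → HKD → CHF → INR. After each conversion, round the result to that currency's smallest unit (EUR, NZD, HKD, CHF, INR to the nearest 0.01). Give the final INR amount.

INR 51,115,550.19

AUD 870,000.00 ÷ 1.4767 = EUR 589,151.49
EUR 589,151.49 ÷ 0.56133 = NZD 1,049,563.52
NZD 1,049,563.52 × 4.8114 = HKD 5,049,869.92
HKD 5,049,869.92 × 0.12372 = CHF 624,769.91
CHF 624,769.91 × 81.815 = INR 51,115,550.19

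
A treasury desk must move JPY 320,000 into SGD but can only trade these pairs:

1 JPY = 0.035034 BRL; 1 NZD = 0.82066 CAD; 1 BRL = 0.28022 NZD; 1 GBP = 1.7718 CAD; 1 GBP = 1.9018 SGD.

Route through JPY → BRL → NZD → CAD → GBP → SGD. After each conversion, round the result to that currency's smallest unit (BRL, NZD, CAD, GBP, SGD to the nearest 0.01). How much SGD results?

SGD 2,767.27

JPY 320,000 × 0.035034 = BRL 11,210.88
BRL 11,210.88 × 0.28022 = NZD 3,141.51
NZD 3,141.51 × 0.82066 = CAD 2,578.11
CAD 2,578.11 ÷ 1.7718 = GBP 1,455.08
GBP 1,455.08 × 1.9018 = SGD 2,767.27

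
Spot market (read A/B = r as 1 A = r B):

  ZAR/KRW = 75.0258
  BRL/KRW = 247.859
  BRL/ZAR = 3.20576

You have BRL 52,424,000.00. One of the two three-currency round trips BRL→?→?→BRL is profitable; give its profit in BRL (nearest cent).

Profit: BRL 1,600,804.93

Profitable loop is BRL → KRW → ZAR → BRL:
BRL 52,424,000.00 × 247.859 = KRW 12,993,760,216
KRW 12,993,760,216 ÷ 75.0258 = ZAR 173,190,558.66
ZAR 173,190,558.66 ÷ 3.20576 = BRL 54,024,804.93
Profit = BRL 54,024,804.93 − BRL 52,424,000.00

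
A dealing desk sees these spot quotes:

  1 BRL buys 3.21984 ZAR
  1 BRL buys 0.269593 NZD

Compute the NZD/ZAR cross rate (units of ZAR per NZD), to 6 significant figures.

NZD/ZAR = 11.9433

1 NZD ÷ 0.269593 = 3.7093 BRL
3.7093 BRL × 3.21984 = 11.9433 ZAR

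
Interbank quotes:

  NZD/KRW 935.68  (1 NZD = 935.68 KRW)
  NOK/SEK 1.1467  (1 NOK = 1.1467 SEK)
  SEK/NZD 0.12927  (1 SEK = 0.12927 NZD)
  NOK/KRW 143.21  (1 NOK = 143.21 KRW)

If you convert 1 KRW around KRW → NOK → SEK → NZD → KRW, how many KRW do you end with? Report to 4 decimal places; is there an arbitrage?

0.9685 (arbitrage exists)

Around KRW → NOK → SEK → NZD → KRW: 1 ÷ 143.21 × 1.1467 × 0.12927 × 935.68 = 0.968504
Product < 1; profitable direction is KRW → NZD → SEK → NOK → KRW.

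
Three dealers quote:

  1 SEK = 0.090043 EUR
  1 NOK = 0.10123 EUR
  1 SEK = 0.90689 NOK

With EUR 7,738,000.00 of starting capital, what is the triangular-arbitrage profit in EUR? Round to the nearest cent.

Profit: EUR 151,375.36

Profitable loop is EUR → SEK → NOK → EUR:
EUR 7,738,000.00 ÷ 0.090043 = SEK 85,936,719.12
SEK 85,936,719.12 × 0.90689 = NOK 77,935,151.21
NOK 77,935,151.21 × 0.10123 = EUR 7,889,375.36
Profit = EUR 7,889,375.36 − EUR 7,738,000.00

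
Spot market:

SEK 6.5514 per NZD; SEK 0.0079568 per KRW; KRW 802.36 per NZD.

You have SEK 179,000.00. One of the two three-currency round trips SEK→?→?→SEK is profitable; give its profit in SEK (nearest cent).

Profit: SEK 4,687.43

Profitable loop is SEK → KRW → NZD → SEK:
SEK 179,000.00 ÷ 0.0079568 = KRW 22,496,481
KRW 22,496,481 ÷ 802.36 = NZD 28,037.89
NZD 28,037.89 × 6.5514 = SEK 183,687.43
Profit = SEK 183,687.43 − SEK 179,000.00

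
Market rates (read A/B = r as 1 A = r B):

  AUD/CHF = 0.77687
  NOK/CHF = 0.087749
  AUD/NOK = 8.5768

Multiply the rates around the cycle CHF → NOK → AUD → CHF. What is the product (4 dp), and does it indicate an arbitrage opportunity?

Around CHF → NOK → AUD → CHF: 1 ÷ 0.087749 ÷ 8.5768 × 0.77687 = 1.032240
Product > 1; profitable direction is CHF → NOK → AUD → CHF.

1.0322 (arbitrage exists)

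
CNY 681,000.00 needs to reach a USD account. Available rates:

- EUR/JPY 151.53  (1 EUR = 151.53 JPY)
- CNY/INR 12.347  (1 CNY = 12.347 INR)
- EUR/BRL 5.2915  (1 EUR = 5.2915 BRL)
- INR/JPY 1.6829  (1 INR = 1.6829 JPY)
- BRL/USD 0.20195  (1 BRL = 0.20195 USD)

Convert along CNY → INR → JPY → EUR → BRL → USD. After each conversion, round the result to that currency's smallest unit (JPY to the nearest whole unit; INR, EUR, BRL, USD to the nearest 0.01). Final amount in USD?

USD 99,790.89

CNY 681,000.00 × 12.347 = INR 8,408,307.00
INR 8,408,307.00 × 1.6829 = JPY 14,150,340
JPY 14,150,340 ÷ 151.53 = EUR 93,383.09
EUR 93,383.09 × 5.2915 = BRL 494,136.62
BRL 494,136.62 × 0.20195 = USD 99,790.89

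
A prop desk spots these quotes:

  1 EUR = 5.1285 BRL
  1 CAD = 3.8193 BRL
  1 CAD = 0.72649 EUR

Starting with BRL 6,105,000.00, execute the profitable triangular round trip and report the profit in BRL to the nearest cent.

Profitable loop is BRL → EUR → CAD → BRL:
BRL 6,105,000.00 ÷ 5.1285 = EUR 1,190,406.55
EUR 1,190,406.55 ÷ 0.72649 = CAD 1,638,572.52
CAD 1,638,572.52 × 3.8193 = BRL 6,258,200.03
Profit = BRL 6,258,200.03 − BRL 6,105,000.00

Profit: BRL 153,200.03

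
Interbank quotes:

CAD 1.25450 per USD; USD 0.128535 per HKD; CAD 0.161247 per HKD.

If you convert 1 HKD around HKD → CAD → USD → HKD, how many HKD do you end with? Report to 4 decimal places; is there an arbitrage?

1.0000 (no arbitrage)

Around HKD → CAD → USD → HKD: 1 × 0.161247 ÷ 1.25450 ÷ 0.128535 = 0.999999
Product ≈ 1 (deviation 0.000%, within rounding noise).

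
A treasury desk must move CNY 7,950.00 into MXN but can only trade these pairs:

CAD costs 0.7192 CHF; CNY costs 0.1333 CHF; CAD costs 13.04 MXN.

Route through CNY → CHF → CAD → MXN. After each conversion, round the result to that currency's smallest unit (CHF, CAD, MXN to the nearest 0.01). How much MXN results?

CNY 7,950.00 × 0.1333 = CHF 1,059.74
CHF 1,059.74 ÷ 0.7192 = CAD 1,473.50
CAD 1,473.50 × 13.04 = MXN 19,214.44

MXN 19,214.44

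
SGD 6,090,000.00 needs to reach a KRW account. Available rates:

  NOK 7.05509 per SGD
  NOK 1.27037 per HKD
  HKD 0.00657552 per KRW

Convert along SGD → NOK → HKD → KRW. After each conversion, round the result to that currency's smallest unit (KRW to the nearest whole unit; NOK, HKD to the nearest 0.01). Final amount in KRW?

SGD 6,090,000.00 × 7.05509 = NOK 42,965,498.10
NOK 42,965,498.10 ÷ 1.27037 = HKD 33,821,247.43
HKD 33,821,247.43 ÷ 0.00657552 = KRW 5,143,509,172

KRW 5,143,509,172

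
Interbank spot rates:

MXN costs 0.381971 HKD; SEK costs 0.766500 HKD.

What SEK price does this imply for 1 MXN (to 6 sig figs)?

MXN/SEK = 0.498331

1 MXN × 0.381971 = 0.381971 HKD
0.381971 HKD ÷ 0.766500 = 0.498331 SEK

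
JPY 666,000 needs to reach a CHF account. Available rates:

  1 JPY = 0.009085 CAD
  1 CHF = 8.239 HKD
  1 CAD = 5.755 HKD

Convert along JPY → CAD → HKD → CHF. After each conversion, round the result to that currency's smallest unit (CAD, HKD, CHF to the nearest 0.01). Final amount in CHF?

JPY 666,000 × 0.009085 = CAD 6,050.61
CAD 6,050.61 × 5.755 = HKD 34,821.26
HKD 34,821.26 ÷ 8.239 = CHF 4,226.39

CHF 4,226.39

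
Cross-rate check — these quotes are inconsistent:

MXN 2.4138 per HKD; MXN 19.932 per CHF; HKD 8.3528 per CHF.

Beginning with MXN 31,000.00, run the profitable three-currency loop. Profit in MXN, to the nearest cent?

Profitable loop is MXN → CHF → HKD → MXN:
MXN 31,000.00 ÷ 19.932 = CHF 1,555.29
CHF 1,555.29 × 8.3528 = HKD 12,991.01
HKD 12,991.01 × 2.4138 = MXN 31,357.70
Profit = MXN 31,357.70 − MXN 31,000.00

Profit: MXN 357.70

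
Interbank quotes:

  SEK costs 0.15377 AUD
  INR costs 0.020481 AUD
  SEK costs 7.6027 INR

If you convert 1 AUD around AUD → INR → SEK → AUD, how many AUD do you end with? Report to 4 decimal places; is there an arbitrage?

Around AUD → INR → SEK → AUD: 1 ÷ 0.020481 ÷ 7.6027 × 0.15377 = 0.987535
Product < 1; profitable direction is AUD → SEK → INR → AUD.

0.9875 (arbitrage exists)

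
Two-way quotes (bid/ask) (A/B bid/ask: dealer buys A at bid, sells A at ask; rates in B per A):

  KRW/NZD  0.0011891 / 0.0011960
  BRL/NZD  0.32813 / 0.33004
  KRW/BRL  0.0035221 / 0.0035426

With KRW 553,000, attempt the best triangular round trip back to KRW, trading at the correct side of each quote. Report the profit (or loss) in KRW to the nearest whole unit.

Net profit: KRW 9,412

Best loop KRW → NZD → BRL → KRW:
KRW 553,000 × 0.0011891 (sell KRW at bid) = NZD 657.57
NZD 657.57 ÷ 0.33004 (buy BRL at ask) = BRL 1,992.40
BRL 1,992.40 ÷ 0.0035426 (buy KRW at ask) = KRW 562,412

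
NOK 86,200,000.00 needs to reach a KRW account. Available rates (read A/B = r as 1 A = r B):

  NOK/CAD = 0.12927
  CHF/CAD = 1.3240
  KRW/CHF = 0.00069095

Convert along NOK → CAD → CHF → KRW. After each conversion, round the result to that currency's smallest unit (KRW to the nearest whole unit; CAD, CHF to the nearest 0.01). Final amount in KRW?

KRW 12,180,648,426

NOK 86,200,000.00 × 0.12927 = CAD 11,143,074.00
CAD 11,143,074.00 ÷ 1.3240 = CHF 8,416,219.03
CHF 8,416,219.03 ÷ 0.00069095 = KRW 12,180,648,426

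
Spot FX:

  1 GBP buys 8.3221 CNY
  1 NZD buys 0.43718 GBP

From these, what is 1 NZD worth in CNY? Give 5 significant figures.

NZD/CNY = 3.6383

1 NZD × 0.43718 = 0.43718 GBP
0.43718 GBP × 8.3221 = 3.63826 CNY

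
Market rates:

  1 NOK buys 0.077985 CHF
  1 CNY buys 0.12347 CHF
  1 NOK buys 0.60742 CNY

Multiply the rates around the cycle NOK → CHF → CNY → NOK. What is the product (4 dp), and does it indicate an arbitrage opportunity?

Around NOK → CHF → CNY → NOK: 1 × 0.077985 ÷ 0.12347 ÷ 0.60742 = 1.039826
Product > 1; profitable direction is NOK → CHF → CNY → NOK.

1.0398 (arbitrage exists)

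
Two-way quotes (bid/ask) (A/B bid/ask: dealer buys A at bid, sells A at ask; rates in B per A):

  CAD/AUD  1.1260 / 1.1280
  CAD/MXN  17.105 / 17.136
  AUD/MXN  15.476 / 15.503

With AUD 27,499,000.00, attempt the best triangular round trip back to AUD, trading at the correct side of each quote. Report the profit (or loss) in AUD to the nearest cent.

Net profit: AUD 465,339.05

Best loop AUD → MXN → CAD → AUD:
AUD 27,499,000.00 × 15.476 (sell AUD at bid) = MXN 425,574,524.00
MXN 425,574,524.00 ÷ 17.136 (buy CAD at ask) = CAD 24,835,114.61
CAD 24,835,114.61 × 1.1260 (sell CAD at bid) = AUD 27,964,339.05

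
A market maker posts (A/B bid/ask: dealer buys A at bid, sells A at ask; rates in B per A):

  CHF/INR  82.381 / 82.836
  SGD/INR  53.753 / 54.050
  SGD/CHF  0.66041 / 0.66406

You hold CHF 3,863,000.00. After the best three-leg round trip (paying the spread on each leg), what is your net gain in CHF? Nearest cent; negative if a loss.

Best loop CHF → INR → SGD → CHF:
CHF 3,863,000.00 × 82.381 (sell CHF at bid) = INR 318,237,803.00
INR 318,237,803.00 ÷ 54.050 (buy SGD at ask) = SGD 5,887,840.94
SGD 5,887,840.94 × 0.66041 (sell SGD at bid) = CHF 3,888,389.04

Net profit: CHF 25,389.04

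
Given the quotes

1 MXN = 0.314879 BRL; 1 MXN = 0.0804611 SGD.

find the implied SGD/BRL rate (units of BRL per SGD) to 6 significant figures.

1 SGD ÷ 0.0804611 = 12.4284 MXN
12.4284 MXN × 0.314879 = 3.91343 BRL

SGD/BRL = 3.91343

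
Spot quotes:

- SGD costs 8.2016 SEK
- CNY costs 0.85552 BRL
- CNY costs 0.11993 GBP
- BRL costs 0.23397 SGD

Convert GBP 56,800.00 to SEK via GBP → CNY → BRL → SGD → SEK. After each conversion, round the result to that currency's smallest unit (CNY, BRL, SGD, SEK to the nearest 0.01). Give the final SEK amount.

SEK 777,516.19

GBP 56,800.00 ÷ 0.11993 = CNY 473,609.61
CNY 473,609.61 × 0.85552 = BRL 405,182.49
BRL 405,182.49 × 0.23397 = SGD 94,800.55
SGD 94,800.55 × 8.2016 = SEK 777,516.19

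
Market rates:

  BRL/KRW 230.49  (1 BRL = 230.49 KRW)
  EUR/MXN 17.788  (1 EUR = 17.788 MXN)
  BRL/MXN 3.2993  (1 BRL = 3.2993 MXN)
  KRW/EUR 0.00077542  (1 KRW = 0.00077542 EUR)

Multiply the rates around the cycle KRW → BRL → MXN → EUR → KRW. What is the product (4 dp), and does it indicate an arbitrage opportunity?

Around KRW → BRL → MXN → EUR → KRW: 1 ÷ 230.49 × 3.2993 ÷ 17.788 ÷ 0.00077542 = 1.037781
Product > 1; profitable direction is KRW → BRL → MXN → EUR → KRW.

1.0378 (arbitrage exists)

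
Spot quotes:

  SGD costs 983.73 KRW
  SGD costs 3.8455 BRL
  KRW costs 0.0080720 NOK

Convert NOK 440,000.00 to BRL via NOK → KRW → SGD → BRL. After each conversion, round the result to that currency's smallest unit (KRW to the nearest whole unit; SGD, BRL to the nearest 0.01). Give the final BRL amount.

NOK 440,000.00 ÷ 0.0080720 = KRW 54,509,415
KRW 54,509,415 ÷ 983.73 = SGD 55,410.95
SGD 55,410.95 × 3.8455 = BRL 213,082.81

BRL 213,082.81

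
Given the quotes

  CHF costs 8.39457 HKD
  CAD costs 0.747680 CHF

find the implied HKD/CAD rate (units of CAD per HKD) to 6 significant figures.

1 HKD ÷ 8.39457 = 0.119125 CHF
0.119125 CHF ÷ 0.747680 = 0.159326 CAD

HKD/CAD = 0.159326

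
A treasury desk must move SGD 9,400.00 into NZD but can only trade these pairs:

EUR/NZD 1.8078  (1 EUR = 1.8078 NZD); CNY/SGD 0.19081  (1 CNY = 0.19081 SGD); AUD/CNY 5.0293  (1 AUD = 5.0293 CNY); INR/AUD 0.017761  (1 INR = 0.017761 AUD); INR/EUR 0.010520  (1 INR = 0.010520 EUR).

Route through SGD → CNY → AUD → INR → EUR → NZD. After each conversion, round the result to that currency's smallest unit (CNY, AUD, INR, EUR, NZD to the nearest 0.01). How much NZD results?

NZD 10,488.60

SGD 9,400.00 ÷ 0.19081 = CNY 49,263.67
CNY 49,263.67 ÷ 5.0293 = AUD 9,795.33
AUD 9,795.33 ÷ 0.017761 = INR 551,507.80
INR 551,507.80 × 0.010520 = EUR 5,801.86
EUR 5,801.86 × 1.8078 = NZD 10,488.60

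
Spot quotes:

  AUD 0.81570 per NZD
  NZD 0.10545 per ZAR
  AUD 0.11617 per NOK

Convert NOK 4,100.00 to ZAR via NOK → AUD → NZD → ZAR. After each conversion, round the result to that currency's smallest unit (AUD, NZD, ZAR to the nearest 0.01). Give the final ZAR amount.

ZAR 5,537.41

NOK 4,100.00 × 0.11617 = AUD 476.30
AUD 476.30 ÷ 0.81570 = NZD 583.92
NZD 583.92 ÷ 0.10545 = ZAR 5,537.41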